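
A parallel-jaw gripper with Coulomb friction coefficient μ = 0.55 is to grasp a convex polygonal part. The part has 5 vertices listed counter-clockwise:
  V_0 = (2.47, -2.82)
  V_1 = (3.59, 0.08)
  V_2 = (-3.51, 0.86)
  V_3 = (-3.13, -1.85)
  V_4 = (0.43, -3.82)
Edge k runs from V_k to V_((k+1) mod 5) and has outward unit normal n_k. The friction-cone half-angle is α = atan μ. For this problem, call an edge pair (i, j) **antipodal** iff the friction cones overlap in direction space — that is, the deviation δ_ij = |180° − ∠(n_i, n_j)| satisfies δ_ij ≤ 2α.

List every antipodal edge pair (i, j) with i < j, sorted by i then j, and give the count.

α = atan 0.55 = 28.81°;  2α = 57.62°
n_0 = (+0.9328, -0.3603)
n_1 = (+0.1092, +0.9940)
n_2 = (-0.9903, -0.1389)
n_3 = (-0.4842, -0.8750)
n_4 = (+0.4402, -0.8979)
  (0,1): δ = 75.15°  ·
  (0,2): δ = 29.10°  ✓
  (0,3): δ = 82.16°  ·
  (0,4): δ = 137.23°  ·
  (1,2): δ = 75.75°  ·
  (1,3): δ = 22.69°  ✓
  (1,4): δ = 32.38°  ✓
  (2,3): δ = 126.94°  ·
  (2,4): δ = 71.87°  ·
  (3,4): δ = 124.93°  ·
antipodal pairs: 3

count = 3; pairs: (0,2), (1,3), (1,4)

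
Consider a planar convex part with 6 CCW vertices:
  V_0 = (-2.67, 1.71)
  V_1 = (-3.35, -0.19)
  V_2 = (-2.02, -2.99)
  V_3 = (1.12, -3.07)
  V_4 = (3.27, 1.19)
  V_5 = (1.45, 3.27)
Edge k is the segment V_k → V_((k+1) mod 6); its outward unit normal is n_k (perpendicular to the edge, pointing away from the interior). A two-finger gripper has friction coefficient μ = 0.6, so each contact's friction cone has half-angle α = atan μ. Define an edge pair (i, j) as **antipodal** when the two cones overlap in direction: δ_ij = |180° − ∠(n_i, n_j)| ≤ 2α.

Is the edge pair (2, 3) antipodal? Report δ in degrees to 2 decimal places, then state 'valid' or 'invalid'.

α = atan 0.6 = 30.96°;  2α = 61.93°
edge 2: e_2 = (+3.14, -0.08);  n_2 = (-0.0255, -0.9997)
edge 3: e_3 = (+2.15, +4.26);  n_3 = (+0.8927, -0.4506)
∠(n_2, n_3) = 64.68°
δ = |180° − 64.68°| = 115.32°
115.32° > 2α = 61.93°  →  invalid

δ = 115.32°, invalid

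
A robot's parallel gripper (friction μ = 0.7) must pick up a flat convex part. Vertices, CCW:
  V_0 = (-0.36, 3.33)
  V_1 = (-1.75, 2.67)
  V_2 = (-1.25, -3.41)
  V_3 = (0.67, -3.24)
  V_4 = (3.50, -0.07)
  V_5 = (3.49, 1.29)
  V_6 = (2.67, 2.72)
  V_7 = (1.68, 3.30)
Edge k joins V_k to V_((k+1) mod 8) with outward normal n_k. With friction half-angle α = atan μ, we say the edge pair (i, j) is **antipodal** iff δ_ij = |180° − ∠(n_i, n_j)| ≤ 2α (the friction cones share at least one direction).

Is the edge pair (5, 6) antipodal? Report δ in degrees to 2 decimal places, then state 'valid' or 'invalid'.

α = atan 0.7 = 34.99°;  2α = 69.98°
edge 5: e_5 = (-0.82, +1.43);  n_5 = (+0.8675, +0.4974)
edge 6: e_6 = (-0.99, +0.58);  n_6 = (+0.5055, +0.8628)
∠(n_5, n_6) = 29.80°
δ = |180° − 29.80°| = 150.20°
150.20° > 2α = 69.98°  →  invalid

δ = 150.20°, invalid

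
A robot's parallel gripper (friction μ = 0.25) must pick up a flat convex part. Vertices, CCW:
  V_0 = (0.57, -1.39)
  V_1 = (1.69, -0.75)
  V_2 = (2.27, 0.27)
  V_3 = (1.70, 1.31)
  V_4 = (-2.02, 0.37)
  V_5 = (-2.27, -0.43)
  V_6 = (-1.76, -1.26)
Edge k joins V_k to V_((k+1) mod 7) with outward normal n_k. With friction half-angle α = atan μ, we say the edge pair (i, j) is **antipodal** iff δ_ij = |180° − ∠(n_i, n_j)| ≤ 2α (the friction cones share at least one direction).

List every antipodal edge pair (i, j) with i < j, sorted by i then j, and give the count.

count = 4; pairs: (0,3), (1,4), (2,5), (3,6)

α = atan 0.25 = 14.04°;  2α = 28.07°
n_0 = (+0.4961, -0.8682)
n_1 = (+0.8693, -0.4943)
n_2 = (+0.8769, +0.4806)
n_3 = (-0.2450, +0.9695)
n_4 = (-0.9545, +0.2983)
n_5 = (-0.8520, -0.5235)
n_6 = (-0.0557, -0.9984)
  (0,1): δ = 149.37°  ·
  (0,2): δ = 91.02°  ·
  (0,3): δ = 15.56°  ✓
  (0,4): δ = 42.90°  ·
  (0,5): δ = 91.82°  ·
  (0,6): δ = 147.06°  ·
  (1,2): δ = 121.65°  ·
  (1,3): δ = 46.20°  ·
  (1,4): δ = 12.27°  ✓
  (1,5): δ = 61.19°  ·
  (1,6): δ = 116.43°  ·
  (2,3): δ = 104.55°  ·
  (2,4): δ = 46.08°  ·
  (2,5): δ = 2.84°  ✓
  (2,6): δ = 58.08°  ·
  (3,4): δ = 121.54°  ·
  (3,5): δ = 72.61°  ·
  (3,6): δ = 17.37°  ✓
  (4,5): δ = 131.08°  ·
  (4,6): δ = 75.84°  ·
  (5,6): δ = 124.76°  ·
antipodal pairs: 4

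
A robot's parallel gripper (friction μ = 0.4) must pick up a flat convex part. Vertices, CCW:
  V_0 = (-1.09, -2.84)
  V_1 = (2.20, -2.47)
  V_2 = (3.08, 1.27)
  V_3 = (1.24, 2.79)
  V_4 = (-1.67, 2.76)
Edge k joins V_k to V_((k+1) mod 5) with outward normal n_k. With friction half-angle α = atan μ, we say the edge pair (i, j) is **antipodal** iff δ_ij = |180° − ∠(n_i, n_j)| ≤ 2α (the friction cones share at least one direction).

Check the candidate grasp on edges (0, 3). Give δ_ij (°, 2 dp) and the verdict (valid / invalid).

α = atan 0.4 = 21.80°;  2α = 43.60°
edge 0: e_0 = (+3.29, +0.37);  n_0 = (+0.1118, -0.9937)
edge 3: e_3 = (-2.91, -0.03);  n_3 = (-0.0103, +0.9999)
∠(n_0, n_3) = 174.17°
δ = |180° − 174.17°| = 5.83°
5.83° ≤ 2α = 43.60°  →  valid

δ = 5.83°, valid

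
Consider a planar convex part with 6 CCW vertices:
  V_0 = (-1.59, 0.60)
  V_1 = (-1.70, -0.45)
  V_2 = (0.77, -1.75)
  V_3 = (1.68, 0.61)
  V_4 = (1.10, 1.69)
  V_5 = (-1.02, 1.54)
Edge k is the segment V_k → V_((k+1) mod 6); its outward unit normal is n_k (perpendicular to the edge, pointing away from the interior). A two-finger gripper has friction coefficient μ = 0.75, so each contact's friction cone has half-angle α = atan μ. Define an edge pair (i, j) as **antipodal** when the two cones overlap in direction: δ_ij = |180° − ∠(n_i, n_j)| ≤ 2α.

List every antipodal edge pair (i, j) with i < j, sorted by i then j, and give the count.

count = 7; pairs: (0,2), (0,3), (1,3), (1,4), (2,4), (2,5), (3,5)

α = atan 0.75 = 36.87°;  2α = 73.74°
n_0 = (-0.9946, +0.1042)
n_1 = (-0.4657, -0.8849)
n_2 = (+0.9330, -0.3598)
n_3 = (+0.8810, +0.4731)
n_4 = (-0.0706, +0.9975)
n_5 = (-0.8551, +0.5185)
  (0,1): δ = 111.78°  ·
  (0,2): δ = 15.11°  ✓
  (0,3): δ = 34.22°  ✓
  (0,4): δ = 100.03°  ·
  (0,5): δ = 154.75°  ·
  (1,2): δ = 83.33°  ·
  (1,3): δ = 34.00°  ✓
  (1,4): δ = 31.81°  ✓
  (1,5): δ = 86.53°  ·
  (2,3): δ = 130.68°  ·
  (2,4): δ = 64.87°  ✓
  (2,5): δ = 10.15°  ✓
  (3,4): δ = 114.19°  ·
  (3,5): δ = 59.47°  ✓
  (4,5): δ = 125.28°  ·
antipodal pairs: 7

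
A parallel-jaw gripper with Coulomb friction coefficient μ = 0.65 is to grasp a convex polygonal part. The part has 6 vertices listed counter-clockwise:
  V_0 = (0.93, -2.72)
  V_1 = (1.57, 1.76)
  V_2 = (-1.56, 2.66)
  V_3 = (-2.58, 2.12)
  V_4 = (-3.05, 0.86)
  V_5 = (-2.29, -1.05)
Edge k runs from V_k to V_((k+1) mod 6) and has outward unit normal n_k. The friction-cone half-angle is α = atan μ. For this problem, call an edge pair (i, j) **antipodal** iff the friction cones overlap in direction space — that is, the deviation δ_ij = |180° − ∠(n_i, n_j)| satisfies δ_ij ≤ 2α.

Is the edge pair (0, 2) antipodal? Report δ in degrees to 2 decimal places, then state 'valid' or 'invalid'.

α = atan 0.65 = 33.02°;  2α = 66.05°
edge 0: e_0 = (+0.64, +4.48);  n_0 = (+0.9899, -0.1414)
edge 2: e_2 = (-1.02, -0.54);  n_2 = (-0.4679, +0.8838)
∠(n_0, n_2) = 126.03°
δ = |180° − 126.03°| = 53.97°
53.97° ≤ 2α = 66.05°  →  valid

δ = 53.97°, valid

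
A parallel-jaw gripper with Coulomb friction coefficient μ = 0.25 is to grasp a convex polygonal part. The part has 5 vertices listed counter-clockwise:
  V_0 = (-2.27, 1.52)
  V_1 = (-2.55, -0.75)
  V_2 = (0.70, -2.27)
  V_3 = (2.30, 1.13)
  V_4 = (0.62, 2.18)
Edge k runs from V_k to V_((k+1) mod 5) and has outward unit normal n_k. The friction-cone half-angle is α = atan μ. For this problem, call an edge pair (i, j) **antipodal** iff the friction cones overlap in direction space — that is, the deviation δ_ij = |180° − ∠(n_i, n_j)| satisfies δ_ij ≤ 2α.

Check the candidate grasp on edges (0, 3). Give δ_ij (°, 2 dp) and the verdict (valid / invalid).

α = atan 0.25 = 14.04°;  2α = 28.07°
edge 0: e_0 = (-0.28, -2.27);  n_0 = (-0.9925, +0.1224)
edge 3: e_3 = (-1.68, +1.05);  n_3 = (+0.5300, +0.8480)
∠(n_0, n_3) = 114.97°
δ = |180° − 114.97°| = 65.03°
65.03° > 2α = 28.07°  →  invalid

δ = 65.03°, invalid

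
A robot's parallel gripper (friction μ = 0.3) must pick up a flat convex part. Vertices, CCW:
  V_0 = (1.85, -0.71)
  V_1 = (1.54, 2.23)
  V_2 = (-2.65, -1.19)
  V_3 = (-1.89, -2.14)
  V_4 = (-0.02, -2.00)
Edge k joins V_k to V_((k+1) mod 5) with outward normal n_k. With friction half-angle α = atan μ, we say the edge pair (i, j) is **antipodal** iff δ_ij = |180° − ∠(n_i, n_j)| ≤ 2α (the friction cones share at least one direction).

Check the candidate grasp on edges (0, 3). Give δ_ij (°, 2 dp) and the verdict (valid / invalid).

δ = 88.26°, invalid

α = atan 0.3 = 16.70°;  2α = 33.40°
edge 0: e_0 = (-0.31, +2.94);  n_0 = (+0.9945, +0.1049)
edge 3: e_3 = (+1.87, +0.14);  n_3 = (+0.0747, -0.9972)
∠(n_0, n_3) = 91.74°
δ = |180° − 91.74°| = 88.26°
88.26° > 2α = 33.40°  →  invalid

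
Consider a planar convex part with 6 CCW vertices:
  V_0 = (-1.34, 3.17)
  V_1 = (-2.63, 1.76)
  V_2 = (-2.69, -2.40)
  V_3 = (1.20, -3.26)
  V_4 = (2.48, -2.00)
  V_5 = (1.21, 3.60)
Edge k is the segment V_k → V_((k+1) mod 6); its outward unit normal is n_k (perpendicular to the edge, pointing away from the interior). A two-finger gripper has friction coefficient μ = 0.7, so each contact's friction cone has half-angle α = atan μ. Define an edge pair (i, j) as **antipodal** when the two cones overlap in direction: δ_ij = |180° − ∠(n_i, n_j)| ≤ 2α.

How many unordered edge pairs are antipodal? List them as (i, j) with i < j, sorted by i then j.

count = 8; pairs: (0,2), (0,3), (0,4), (1,3), (1,4), (2,4), (2,5), (3,5)

α = atan 0.7 = 34.99°;  2α = 69.98°
n_0 = (-0.7378, +0.6750)
n_1 = (-0.9999, +0.0144)
n_2 = (-0.2159, -0.9764)
n_3 = (+0.7015, -0.7127)
n_4 = (+0.9752, +0.2212)
n_5 = (-0.1663, +0.9861)
  (0,1): δ = 138.37°  ·
  (0,2): δ = 60.01°  ✓
  (0,3): δ = 3.00°  ✓
  (0,4): δ = 55.23°  ✓
  (0,5): δ = 142.03°  ·
  (1,2): δ = 101.64°  ·
  (1,3): δ = 44.62°  ✓
  (1,4): δ = 13.60°  ✓
  (1,5): δ = 100.40°  ·
  (2,3): δ = 122.98°  ·
  (2,4): δ = 64.76°  ✓
  (2,5): δ = 22.04°  ✓
  (3,4): δ = 121.77°  ·
  (3,5): δ = 34.98°  ✓
  (4,5): δ = 93.21°  ·
antipodal pairs: 8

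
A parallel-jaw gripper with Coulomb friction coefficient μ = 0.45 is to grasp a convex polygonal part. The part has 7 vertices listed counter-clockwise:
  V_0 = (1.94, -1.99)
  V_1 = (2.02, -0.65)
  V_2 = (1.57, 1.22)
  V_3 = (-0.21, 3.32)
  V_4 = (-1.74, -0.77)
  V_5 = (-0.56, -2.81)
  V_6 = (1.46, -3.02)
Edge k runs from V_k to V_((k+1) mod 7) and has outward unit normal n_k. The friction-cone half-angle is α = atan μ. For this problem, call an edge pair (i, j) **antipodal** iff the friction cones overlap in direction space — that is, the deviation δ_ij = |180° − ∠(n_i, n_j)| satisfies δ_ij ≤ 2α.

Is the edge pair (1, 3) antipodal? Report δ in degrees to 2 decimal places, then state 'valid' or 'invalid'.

δ = 34.04°, valid

α = atan 0.45 = 24.23°;  2α = 48.46°
edge 1: e_1 = (-0.45, +1.87);  n_1 = (+0.9722, +0.2340)
edge 3: e_3 = (-1.53, -4.09);  n_3 = (-0.9366, +0.3504)
∠(n_1, n_3) = 145.96°
δ = |180° − 145.96°| = 34.04°
34.04° ≤ 2α = 48.46°  →  valid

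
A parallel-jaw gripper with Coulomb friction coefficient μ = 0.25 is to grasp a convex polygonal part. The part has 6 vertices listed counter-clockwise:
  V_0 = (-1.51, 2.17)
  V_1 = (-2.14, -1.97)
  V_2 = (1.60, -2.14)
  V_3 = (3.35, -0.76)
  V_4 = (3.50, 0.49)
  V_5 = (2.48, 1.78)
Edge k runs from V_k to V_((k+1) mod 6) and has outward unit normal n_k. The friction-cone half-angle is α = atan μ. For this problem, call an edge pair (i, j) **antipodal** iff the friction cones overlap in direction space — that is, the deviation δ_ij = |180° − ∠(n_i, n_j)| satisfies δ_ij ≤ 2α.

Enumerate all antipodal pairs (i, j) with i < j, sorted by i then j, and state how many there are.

α = atan 0.25 = 14.04°;  2α = 28.07°
n_0 = (-0.9886, +0.1504)
n_1 = (-0.0454, -0.9990)
n_2 = (+0.6192, -0.7852)
n_3 = (+0.9929, -0.1191)
n_4 = (+0.7844, +0.6202)
n_5 = (+0.0973, +0.9953)
  (0,1): δ = 83.95°  ·
  (0,2): δ = 43.09°  ·
  (0,3): δ = 1.81°  ✓
  (0,4): δ = 46.99°  ·
  (0,5): δ = 93.07°  ·
  (1,2): δ = 139.14°  ·
  (1,3): δ = 94.24°  ·
  (1,4): δ = 49.06°  ·
  (1,5): δ = 2.98°  ✓
  (2,3): δ = 135.10°  ·
  (2,4): δ = 89.92°  ·
  (2,5): δ = 43.84°  ·
  (3,4): δ = 134.82°  ·
  (3,5): δ = 88.74°  ·
  (4,5): δ = 133.92°  ·
antipodal pairs: 2

count = 2; pairs: (0,3), (1,5)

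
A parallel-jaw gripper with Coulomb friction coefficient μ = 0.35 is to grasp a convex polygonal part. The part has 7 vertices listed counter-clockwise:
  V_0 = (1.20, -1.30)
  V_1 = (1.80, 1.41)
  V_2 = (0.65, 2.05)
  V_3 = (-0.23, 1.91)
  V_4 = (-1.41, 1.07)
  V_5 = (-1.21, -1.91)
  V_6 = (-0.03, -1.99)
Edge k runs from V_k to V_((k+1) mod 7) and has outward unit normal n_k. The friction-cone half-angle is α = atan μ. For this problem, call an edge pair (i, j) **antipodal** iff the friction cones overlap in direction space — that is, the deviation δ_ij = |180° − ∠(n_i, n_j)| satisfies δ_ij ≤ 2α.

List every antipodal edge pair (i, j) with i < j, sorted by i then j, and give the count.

count = 5; pairs: (0,4), (1,5), (2,5), (2,6), (3,6)

α = atan 0.35 = 19.29°;  2α = 38.58°
n_0 = (+0.9764, -0.2162)
n_1 = (+0.4863, +0.8738)
n_2 = (-0.1571, +0.9876)
n_3 = (-0.5799, +0.8147)
n_4 = (-0.9978, -0.0670)
n_5 = (-0.0676, -0.9977)
n_6 = (+0.4893, -0.8721)
  (0,1): δ = 106.61°  ·
  (0,2): δ = 68.48°  ·
  (0,3): δ = 42.07°  ·
  (0,4): δ = 16.32°  ✓
  (0,5): δ = 98.61°  ·
  (0,6): δ = 131.78°  ·
  (1,2): δ = 141.86°  ·
  (1,3): δ = 115.46°  ·
  (1,4): δ = 57.06°  ·
  (1,5): δ = 25.22°  ✓
  (1,6): δ = 58.39°  ·
  (2,3): δ = 153.59°  ·
  (2,4): δ = 95.20°  ·
  (2,5): δ = 12.92°  ✓
  (2,6): δ = 20.25°  ✓
  (3,4): δ = 121.61°  ·
  (3,5): δ = 39.32°  ·
  (3,6): δ = 6.15°  ✓
  (4,5): δ = 97.72°  ·
  (4,6): δ = 64.55°  ·
  (5,6): δ = 146.83°  ·
antipodal pairs: 5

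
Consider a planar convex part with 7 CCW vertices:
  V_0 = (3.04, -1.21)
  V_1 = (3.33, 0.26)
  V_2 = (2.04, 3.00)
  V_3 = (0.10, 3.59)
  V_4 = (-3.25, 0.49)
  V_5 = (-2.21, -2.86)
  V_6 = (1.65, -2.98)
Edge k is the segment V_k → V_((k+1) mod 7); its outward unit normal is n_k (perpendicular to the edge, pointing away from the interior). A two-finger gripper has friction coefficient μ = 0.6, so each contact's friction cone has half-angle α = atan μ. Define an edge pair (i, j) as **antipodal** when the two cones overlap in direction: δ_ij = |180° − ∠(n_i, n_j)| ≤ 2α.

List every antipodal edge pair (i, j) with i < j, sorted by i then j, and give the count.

count = 8; pairs: (0,3), (0,4), (1,4), (2,4), (2,5), (3,5), (3,6), (4,6)

α = atan 0.6 = 30.96°;  2α = 61.93°
n_0 = (+0.9811, -0.1935)
n_1 = (+0.9047, +0.4260)
n_2 = (+0.2910, +0.9567)
n_3 = (-0.6792, +0.7340)
n_4 = (-0.9550, -0.2965)
n_5 = (-0.0311, -0.9995)
n_6 = (+0.7865, -0.6176)
  (0,1): δ = 143.63°  ·
  (0,2): δ = 95.76°  ·
  (0,3): δ = 36.06°  ✓
  (0,4): δ = 28.41°  ✓
  (0,5): δ = 99.38°  ·
  (0,6): δ = 153.02°  ·
  (1,2): δ = 132.13°  ·
  (1,3): δ = 72.43°  ·
  (1,4): δ = 7.96°  ✓
  (1,5): δ = 63.01°  ·
  (1,6): δ = 116.65°  ·
  (2,3): δ = 120.30°  ·
  (2,4): δ = 55.84°  ✓
  (2,5): δ = 15.14°  ✓
  (2,6): δ = 68.77°  ·
  (3,4): δ = 115.53°  ·
  (3,5): δ = 44.56°  ✓
  (3,6): δ = 9.08°  ✓
  (4,5): δ = 109.03°  ·
  (4,6): δ = 55.39°  ✓
  (5,6): δ = 126.36°  ·
antipodal pairs: 8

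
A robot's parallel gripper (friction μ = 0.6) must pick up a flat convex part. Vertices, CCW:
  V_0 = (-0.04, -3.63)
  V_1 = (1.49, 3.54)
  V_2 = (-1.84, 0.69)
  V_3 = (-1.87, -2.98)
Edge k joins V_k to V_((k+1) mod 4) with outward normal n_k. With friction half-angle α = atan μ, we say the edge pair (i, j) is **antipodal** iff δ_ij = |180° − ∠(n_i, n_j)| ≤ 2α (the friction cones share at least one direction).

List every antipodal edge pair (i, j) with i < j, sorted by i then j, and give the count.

α = atan 0.6 = 30.96°;  2α = 61.93°
n_0 = (+0.9780, -0.2087)
n_1 = (-0.6502, +0.7597)
n_2 = (-1.0000, +0.0082)
n_3 = (-0.3347, -0.9423)
  (0,1): δ = 37.40°  ✓
  (0,2): δ = 11.58°  ✓
  (0,3): δ = 82.49°  ·
  (1,2): δ = 131.03°  ·
  (1,3): δ = 60.11°  ✓
  (2,3): δ = 109.09°  ·
antipodal pairs: 3

count = 3; pairs: (0,1), (0,2), (1,3)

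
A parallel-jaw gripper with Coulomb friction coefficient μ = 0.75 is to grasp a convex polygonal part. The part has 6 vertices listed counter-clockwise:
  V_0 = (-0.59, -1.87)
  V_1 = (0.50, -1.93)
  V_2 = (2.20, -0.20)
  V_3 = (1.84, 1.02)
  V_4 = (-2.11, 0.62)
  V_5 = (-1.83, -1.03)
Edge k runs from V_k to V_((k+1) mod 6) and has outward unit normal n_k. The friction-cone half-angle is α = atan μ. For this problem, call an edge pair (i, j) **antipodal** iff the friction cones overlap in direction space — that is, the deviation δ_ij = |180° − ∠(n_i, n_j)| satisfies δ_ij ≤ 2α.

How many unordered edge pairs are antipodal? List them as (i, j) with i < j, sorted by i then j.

count = 7; pairs: (0,2), (0,3), (1,3), (1,4), (2,4), (2,5), (3,5)

α = atan 0.75 = 36.87°;  2α = 73.74°
n_0 = (-0.0550, -0.9985)
n_1 = (+0.7133, -0.7009)
n_2 = (+0.9591, +0.2830)
n_3 = (-0.1008, +0.9949)
n_4 = (-0.9859, -0.1673)
n_5 = (-0.5608, -0.8279)
  (0,1): δ = 131.35°  ·
  (0,2): δ = 70.41°  ✓
  (0,3): δ = 8.93°  ✓
  (0,4): δ = 102.78°  ·
  (0,5): δ = 149.04°  ·
  (1,2): δ = 119.06°  ·
  (1,3): δ = 39.72°  ✓
  (1,4): δ = 54.13°  ✓
  (1,5): δ = 100.38°  ·
  (2,3): δ = 100.66°  ·
  (2,4): δ = 6.81°  ✓
  (2,5): δ = 39.45°  ✓
  (3,4): δ = 86.15°  ·
  (3,5): δ = 39.90°  ✓
  (4,5): δ = 133.75°  ·
antipodal pairs: 7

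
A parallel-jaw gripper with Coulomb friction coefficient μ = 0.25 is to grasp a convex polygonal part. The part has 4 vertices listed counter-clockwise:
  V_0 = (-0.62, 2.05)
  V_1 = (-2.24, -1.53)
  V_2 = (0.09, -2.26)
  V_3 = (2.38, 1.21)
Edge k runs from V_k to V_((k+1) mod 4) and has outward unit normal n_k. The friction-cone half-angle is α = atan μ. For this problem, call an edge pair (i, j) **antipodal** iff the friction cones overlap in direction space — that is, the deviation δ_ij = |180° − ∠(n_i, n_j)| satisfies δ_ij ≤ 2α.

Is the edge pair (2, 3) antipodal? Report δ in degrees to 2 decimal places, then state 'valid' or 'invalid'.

α = atan 0.25 = 14.04°;  2α = 28.07°
edge 2: e_2 = (+2.29, +3.47);  n_2 = (+0.8346, -0.5508)
edge 3: e_3 = (-3.00, +0.84);  n_3 = (+0.2696, +0.9630)
∠(n_2, n_3) = 107.78°
δ = |180° − 107.78°| = 72.22°
72.22° > 2α = 28.07°  →  invalid

δ = 72.22°, invalid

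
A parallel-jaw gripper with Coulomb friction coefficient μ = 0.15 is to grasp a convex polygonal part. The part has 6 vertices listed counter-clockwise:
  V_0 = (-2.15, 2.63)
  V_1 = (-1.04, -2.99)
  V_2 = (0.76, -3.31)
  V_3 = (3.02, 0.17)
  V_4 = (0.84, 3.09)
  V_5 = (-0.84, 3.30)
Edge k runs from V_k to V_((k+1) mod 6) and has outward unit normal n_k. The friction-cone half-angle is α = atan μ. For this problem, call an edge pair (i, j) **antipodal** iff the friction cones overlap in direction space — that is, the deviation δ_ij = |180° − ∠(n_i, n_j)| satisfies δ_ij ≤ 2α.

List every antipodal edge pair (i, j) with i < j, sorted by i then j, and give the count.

count = 1; pairs: (1,4)

α = atan 0.15 = 8.53°;  2α = 17.06°
n_0 = (-0.9810, -0.1938)
n_1 = (-0.1750, -0.9846)
n_2 = (+0.8387, -0.5446)
n_3 = (+0.8013, +0.5982)
n_4 = (+0.1240, +0.9923)
n_5 = (-0.4554, +0.8903)
  (0,1): δ = 111.25°  ·
  (0,2): δ = 44.17°  ·
  (0,3): δ = 25.57°  ·
  (0,4): δ = 71.70°  ·
  (0,5): δ = 105.91°  ·
  (1,2): δ = 112.92°  ·
  (1,3): δ = 43.18°  ·
  (1,4): δ = 2.96°  ✓
  (1,5): δ = 37.17°  ·
  (2,3): δ = 110.26°  ·
  (2,4): δ = 64.12°  ·
  (2,5): δ = 29.91°  ·
  (3,4): δ = 133.87°  ·
  (3,5): δ = 99.66°  ·
  (4,5): δ = 145.79°  ·
antipodal pairs: 1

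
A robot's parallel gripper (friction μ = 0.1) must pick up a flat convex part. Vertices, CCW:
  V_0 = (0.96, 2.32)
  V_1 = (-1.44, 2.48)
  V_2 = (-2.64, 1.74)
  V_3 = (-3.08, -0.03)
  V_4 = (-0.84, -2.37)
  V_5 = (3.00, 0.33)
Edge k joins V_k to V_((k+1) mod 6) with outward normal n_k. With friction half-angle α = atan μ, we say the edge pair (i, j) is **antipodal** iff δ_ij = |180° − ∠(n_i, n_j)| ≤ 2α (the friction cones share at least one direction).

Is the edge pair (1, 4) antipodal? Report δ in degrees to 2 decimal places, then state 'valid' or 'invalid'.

δ = 3.45°, valid

α = atan 0.1 = 5.71°;  2α = 11.42°
edge 1: e_1 = (-1.20, -0.74);  n_1 = (-0.5249, +0.8512)
edge 4: e_4 = (+3.84, +2.70);  n_4 = (+0.5752, -0.8180)
∠(n_1, n_4) = 176.55°
δ = |180° − 176.55°| = 3.45°
3.45° ≤ 2α = 11.42°  →  valid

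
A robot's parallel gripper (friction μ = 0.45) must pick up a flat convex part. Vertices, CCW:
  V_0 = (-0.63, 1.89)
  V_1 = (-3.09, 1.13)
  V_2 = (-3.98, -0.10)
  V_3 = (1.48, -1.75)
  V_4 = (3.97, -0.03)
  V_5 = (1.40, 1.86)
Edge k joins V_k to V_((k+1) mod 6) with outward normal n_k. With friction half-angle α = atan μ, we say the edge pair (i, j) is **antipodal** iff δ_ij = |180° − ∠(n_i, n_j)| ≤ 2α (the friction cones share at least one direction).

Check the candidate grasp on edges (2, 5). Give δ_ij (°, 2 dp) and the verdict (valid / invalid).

δ = 15.97°, valid

α = atan 0.45 = 24.23°;  2α = 48.46°
edge 2: e_2 = (+5.46, -1.65);  n_2 = (-0.2893, -0.9572)
edge 5: e_5 = (-2.03, +0.03);  n_5 = (+0.0148, +0.9999)
∠(n_2, n_5) = 164.03°
δ = |180° − 164.03°| = 15.97°
15.97° ≤ 2α = 48.46°  →  valid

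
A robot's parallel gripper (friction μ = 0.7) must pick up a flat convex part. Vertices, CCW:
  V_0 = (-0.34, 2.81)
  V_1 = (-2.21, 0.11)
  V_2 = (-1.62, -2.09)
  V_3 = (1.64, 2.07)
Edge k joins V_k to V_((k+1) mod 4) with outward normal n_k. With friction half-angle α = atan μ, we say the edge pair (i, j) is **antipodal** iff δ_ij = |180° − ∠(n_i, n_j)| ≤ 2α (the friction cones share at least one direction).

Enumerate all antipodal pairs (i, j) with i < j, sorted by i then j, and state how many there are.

count = 3; pairs: (0,2), (1,2), (1,3)

α = atan 0.7 = 34.99°;  2α = 69.98°
n_0 = (-0.8221, +0.5694)
n_1 = (-0.9659, -0.2590)
n_2 = (+0.7871, -0.6168)
n_3 = (+0.3501, +0.9367)
  (0,1): δ = 130.28°  ·
  (0,2): δ = 3.38°  ✓
  (0,3): δ = 104.21°  ·
  (1,2): δ = 53.10°  ✓
  (1,3): δ = 54.49°  ✓
  (2,3): δ = 72.41°  ·
antipodal pairs: 3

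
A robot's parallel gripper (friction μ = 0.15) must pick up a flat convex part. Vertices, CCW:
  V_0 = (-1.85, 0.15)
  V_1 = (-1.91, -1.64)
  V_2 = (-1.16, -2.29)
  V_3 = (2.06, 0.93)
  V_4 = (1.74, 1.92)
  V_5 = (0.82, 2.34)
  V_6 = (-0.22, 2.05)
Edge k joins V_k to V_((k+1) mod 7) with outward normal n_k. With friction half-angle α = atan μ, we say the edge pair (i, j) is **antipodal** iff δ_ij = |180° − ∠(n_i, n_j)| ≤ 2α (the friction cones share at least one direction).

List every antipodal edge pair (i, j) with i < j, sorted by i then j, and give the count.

count = 2; pairs: (1,4), (2,6)

α = atan 0.15 = 8.53°;  2α = 17.06°
n_0 = (-0.9994, +0.0335)
n_1 = (-0.6549, -0.7557)
n_2 = (+0.7071, -0.7071)
n_3 = (+0.9515, +0.3076)
n_4 = (+0.4153, +0.9097)
n_5 = (-0.2686, +0.9633)
n_6 = (-0.7590, +0.6511)
  (0,1): δ = 128.99°  ·
  (0,2): δ = 43.08°  ·
  (0,3): δ = 19.83°  ·
  (0,4): δ = 67.38°  ·
  (0,5): δ = 107.50°  ·
  (0,6): δ = 141.29°  ·
  (1,2): δ = 94.09°  ·
  (1,3): δ = 31.17°  ·
  (1,4): δ = 16.38°  ✓
  (1,5): δ = 56.50°  ·
  (1,6): δ = 90.29°  ·
  (2,3): δ = 117.09°  ·
  (2,4): δ = 69.54°  ·
  (2,5): δ = 29.42°  ·
  (2,6): δ = 4.37°  ✓
  (3,4): δ = 132.45°  ·
  (3,5): δ = 92.33°  ·
  (3,6): δ = 58.54°  ·
  (4,5): δ = 139.88°  ·
  (4,6): δ = 106.09°  ·
  (5,6): δ = 146.21°  ·
antipodal pairs: 2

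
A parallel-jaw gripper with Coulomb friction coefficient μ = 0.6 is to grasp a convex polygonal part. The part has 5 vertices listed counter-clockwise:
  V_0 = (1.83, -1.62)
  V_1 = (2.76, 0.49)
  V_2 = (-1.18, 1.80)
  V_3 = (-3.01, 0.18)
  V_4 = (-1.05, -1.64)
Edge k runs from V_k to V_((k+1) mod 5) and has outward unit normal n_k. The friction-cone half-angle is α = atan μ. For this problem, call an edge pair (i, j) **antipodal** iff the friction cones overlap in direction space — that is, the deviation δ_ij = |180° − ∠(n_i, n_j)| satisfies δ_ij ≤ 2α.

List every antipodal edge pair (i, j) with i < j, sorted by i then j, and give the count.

count = 4; pairs: (0,2), (1,3), (1,4), (2,4)

α = atan 0.6 = 30.96°;  2α = 61.93°
n_0 = (+0.9151, -0.4033)
n_1 = (+0.3155, +0.9489)
n_2 = (-0.6628, +0.7488)
n_3 = (-0.6805, -0.7328)
n_4 = (+0.0069, -1.0000)
  (0,1): δ = 84.61°  ·
  (0,2): δ = 24.70°  ✓
  (0,3): δ = 70.91°  ·
  (0,4): δ = 114.18°  ·
  (1,2): δ = 120.09°  ·
  (1,3): δ = 24.49°  ✓
  (1,4): δ = 18.79°  ✓
  (2,3): δ = 84.40°  ·
  (2,4): δ = 41.12°  ✓
  (3,4): δ = 136.72°  ·
antipodal pairs: 4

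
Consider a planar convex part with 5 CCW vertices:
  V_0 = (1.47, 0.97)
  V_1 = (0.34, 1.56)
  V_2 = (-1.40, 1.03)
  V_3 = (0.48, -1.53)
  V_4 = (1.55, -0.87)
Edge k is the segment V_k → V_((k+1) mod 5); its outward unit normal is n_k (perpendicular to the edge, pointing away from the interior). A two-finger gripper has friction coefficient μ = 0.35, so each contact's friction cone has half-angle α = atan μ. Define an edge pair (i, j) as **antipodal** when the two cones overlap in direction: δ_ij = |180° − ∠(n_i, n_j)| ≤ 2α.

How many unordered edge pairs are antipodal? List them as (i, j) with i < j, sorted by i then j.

count = 3; pairs: (0,2), (1,3), (2,4)

α = atan 0.35 = 19.29°;  2α = 38.58°
n_0 = (+0.4628, +0.8864)
n_1 = (-0.2914, +0.9566)
n_2 = (-0.8060, -0.5919)
n_3 = (+0.5250, -0.8511)
n_4 = (+0.9991, +0.0434)
  (0,1): δ = 135.49°  ·
  (0,2): δ = 26.14°  ✓
  (0,3): δ = 59.24°  ·
  (0,4): δ = 120.06°  ·
  (1,2): δ = 70.65°  ·
  (1,3): δ = 14.73°  ✓
  (1,4): δ = 75.55°  ·
  (2,3): δ = 94.63°  ·
  (2,4): δ = 33.80°  ✓
  (3,4): δ = 119.18°  ·
antipodal pairs: 3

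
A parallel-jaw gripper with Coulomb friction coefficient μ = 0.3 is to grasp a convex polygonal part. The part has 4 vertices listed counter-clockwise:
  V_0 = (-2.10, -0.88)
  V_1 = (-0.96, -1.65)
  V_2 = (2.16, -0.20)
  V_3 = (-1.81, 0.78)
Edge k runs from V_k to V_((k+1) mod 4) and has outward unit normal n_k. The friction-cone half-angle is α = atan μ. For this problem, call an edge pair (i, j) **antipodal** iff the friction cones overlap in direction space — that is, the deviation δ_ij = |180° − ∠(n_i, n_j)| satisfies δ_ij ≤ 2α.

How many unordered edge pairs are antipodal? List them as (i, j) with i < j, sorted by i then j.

count = 1; pairs: (0,2)

α = atan 0.3 = 16.70°;  2α = 33.40°
n_0 = (-0.5597, -0.8287)
n_1 = (+0.4215, -0.9069)
n_2 = (+0.2397, +0.9709)
n_3 = (-0.9851, +0.1721)
  (0,1): δ = 121.04°  ·
  (0,2): δ = 20.17°  ✓
  (0,3): δ = 114.13°  ·
  (1,2): δ = 38.79°  ·
  (1,3): δ = 55.16°  ·
  (2,3): δ = 86.04°  ·
antipodal pairs: 1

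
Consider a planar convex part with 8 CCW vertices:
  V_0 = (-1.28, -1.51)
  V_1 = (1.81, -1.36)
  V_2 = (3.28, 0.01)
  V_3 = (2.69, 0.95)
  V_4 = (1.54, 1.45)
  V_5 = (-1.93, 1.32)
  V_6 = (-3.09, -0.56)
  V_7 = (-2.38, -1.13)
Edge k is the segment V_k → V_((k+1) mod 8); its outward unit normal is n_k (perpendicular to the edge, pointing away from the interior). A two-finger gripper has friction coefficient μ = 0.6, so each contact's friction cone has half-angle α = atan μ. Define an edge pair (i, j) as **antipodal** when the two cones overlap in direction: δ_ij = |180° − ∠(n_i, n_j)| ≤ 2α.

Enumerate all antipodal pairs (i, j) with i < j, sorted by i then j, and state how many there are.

count = 12; pairs: (0,2), (0,3), (0,4), (0,5), (1,4), (1,5), (2,6), (2,7), (3,6), (3,7), (4,6), (4,7)

α = atan 0.6 = 30.96°;  2α = 61.93°
n_0 = (+0.0485, -0.9988)
n_1 = (+0.6818, -0.7316)
n_2 = (+0.8470, +0.5316)
n_3 = (+0.3987, +0.9171)
n_4 = (-0.0374, +0.9993)
n_5 = (-0.8510, +0.5251)
n_6 = (-0.6260, -0.7798)
n_7 = (-0.3265, -0.9452)
  (0,1): δ = 139.80°  ·
  (0,2): δ = 60.66°  ✓
  (0,3): δ = 26.28°  ✓
  (0,4): δ = 0.63°  ✓
  (0,5): δ = 55.55°  ✓
  (0,6): δ = 138.46°  ·
  (0,7): δ = 158.16°  ·
  (1,2): δ = 100.87°  ·
  (1,3): δ = 66.48°  ·
  (1,4): δ = 40.84°  ✓
  (1,5): δ = 15.34°  ✓
  (1,6): δ = 98.26°  ·
  (1,7): δ = 117.96°  ·
  (2,3): δ = 145.61°  ·
  (2,4): δ = 119.97°  ·
  (2,5): δ = 63.79°  ·
  (2,6): δ = 19.13°  ✓
  (2,7): δ = 38.83°  ✓
  (3,4): δ = 154.36°  ·
  (3,5): δ = 98.18°  ·
  (3,6): δ = 15.26°  ✓
  (3,7): δ = 4.44°  ✓
  (4,5): δ = 123.82°  ·
  (4,6): δ = 40.90°  ✓
  (4,7): δ = 21.20°  ✓
  (5,6): δ = 97.08°  ·
  (5,7): δ = 77.38°  ·
  (6,7): δ = 160.30°  ·
antipodal pairs: 12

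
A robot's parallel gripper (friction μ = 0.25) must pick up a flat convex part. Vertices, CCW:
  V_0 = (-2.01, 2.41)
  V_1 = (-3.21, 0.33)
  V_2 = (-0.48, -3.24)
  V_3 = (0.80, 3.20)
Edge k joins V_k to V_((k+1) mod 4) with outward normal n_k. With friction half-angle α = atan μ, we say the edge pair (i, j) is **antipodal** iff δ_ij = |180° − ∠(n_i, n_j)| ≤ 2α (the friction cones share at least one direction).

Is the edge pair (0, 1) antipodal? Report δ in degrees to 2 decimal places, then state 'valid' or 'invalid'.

α = atan 0.25 = 14.04°;  2α = 28.07°
edge 0: e_0 = (-1.20, -2.08);  n_0 = (-0.8662, +0.4997)
edge 1: e_1 = (+2.73, -3.57);  n_1 = (-0.7944, -0.6075)
∠(n_0, n_1) = 67.39°
δ = |180° − 67.39°| = 112.61°
112.61° > 2α = 28.07°  →  invalid

δ = 112.61°, invalid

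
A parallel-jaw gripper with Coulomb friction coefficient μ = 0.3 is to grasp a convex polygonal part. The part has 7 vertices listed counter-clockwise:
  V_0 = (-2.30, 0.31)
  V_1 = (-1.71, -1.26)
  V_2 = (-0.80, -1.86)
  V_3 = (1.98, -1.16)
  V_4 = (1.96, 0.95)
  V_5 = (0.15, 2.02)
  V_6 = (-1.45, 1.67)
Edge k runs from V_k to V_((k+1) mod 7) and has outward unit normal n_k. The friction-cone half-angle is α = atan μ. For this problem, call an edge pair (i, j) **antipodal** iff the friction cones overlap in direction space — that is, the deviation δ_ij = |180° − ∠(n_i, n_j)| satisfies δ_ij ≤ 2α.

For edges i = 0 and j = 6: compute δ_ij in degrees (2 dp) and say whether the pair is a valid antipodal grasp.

α = atan 0.3 = 16.70°;  2α = 33.40°
edge 0: e_0 = (+0.59, -1.57);  n_0 = (-0.9361, -0.3518)
edge 6: e_6 = (-0.85, -1.36);  n_6 = (-0.8480, +0.5300)
∠(n_0, n_6) = 52.60°
δ = |180° − 52.60°| = 127.40°
127.40° > 2α = 33.40°  →  invalid

δ = 127.40°, invalid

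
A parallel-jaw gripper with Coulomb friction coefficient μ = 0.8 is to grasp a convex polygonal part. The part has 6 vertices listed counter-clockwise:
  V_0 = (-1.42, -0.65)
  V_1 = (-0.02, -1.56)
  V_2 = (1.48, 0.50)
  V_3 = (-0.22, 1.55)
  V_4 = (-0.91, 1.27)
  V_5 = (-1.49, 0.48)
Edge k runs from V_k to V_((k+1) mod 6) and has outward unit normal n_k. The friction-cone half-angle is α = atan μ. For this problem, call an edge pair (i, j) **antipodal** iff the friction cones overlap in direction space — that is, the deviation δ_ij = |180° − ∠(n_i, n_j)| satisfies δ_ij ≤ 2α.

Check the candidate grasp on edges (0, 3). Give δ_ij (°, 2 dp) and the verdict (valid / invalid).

δ = 55.11°, valid

α = atan 0.8 = 38.66°;  2α = 77.32°
edge 0: e_0 = (+1.40, -0.91);  n_0 = (-0.5450, -0.8384)
edge 3: e_3 = (-0.69, -0.28);  n_3 = (-0.3760, +0.9266)
∠(n_0, n_3) = 124.89°
δ = |180° − 124.89°| = 55.11°
55.11° ≤ 2α = 77.32°  →  valid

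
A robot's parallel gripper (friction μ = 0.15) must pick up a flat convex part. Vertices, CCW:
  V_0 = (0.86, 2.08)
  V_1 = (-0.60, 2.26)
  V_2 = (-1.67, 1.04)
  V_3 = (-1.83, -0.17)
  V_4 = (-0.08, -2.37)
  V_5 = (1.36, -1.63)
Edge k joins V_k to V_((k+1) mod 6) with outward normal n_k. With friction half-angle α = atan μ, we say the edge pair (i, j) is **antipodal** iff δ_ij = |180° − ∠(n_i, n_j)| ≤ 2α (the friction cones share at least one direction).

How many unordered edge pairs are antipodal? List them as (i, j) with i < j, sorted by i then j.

α = atan 0.15 = 8.53°;  2α = 17.06°
n_0 = (+0.1224, +0.9925)
n_1 = (-0.7518, +0.6594)
n_2 = (-0.9914, +0.1311)
n_3 = (-0.7826, -0.6225)
n_4 = (+0.4571, -0.8894)
n_5 = (+0.9910, +0.1336)
  (0,1): δ = 124.22°  ·
  (0,2): δ = 90.50°  ·
  (0,3): δ = 44.47°  ·
  (0,4): δ = 34.23°  ·
  (0,5): δ = 104.70°  ·
  (1,2): δ = 146.28°  ·
  (1,3): δ = 100.25°  ·
  (1,4): δ = 21.55°  ·
  (1,5): δ = 48.93°  ·
  (2,3): δ = 133.97°  ·
  (2,4): δ = 55.27°  ·
  (2,5): δ = 15.21°  ✓
  (3,4): δ = 101.30°  ·
  (3,5): δ = 30.83°  ·
  (4,5): δ = 109.52°  ·
antipodal pairs: 1

count = 1; pairs: (2,5)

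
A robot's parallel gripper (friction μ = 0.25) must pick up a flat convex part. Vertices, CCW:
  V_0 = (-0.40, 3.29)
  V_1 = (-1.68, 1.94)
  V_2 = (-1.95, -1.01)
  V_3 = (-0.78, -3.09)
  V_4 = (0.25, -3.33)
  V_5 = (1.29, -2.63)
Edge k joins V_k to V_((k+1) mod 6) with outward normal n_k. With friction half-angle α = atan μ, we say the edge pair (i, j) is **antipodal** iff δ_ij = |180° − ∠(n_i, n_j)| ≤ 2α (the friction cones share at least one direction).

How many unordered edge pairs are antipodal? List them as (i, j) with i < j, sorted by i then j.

α = atan 0.25 = 14.04°;  2α = 28.07°
n_0 = (-0.7257, +0.6880)
n_1 = (-0.9958, +0.0911)
n_2 = (-0.8716, -0.4903)
n_3 = (-0.2269, -0.9739)
n_4 = (+0.5584, -0.8296)
n_5 = (+0.9616, +0.2745)
  (0,1): δ = 141.75°  ·
  (0,2): δ = 107.17°  ·
  (0,3): δ = 59.64°  ·
  (0,4): δ = 12.58°  ✓
  (0,5): δ = 59.41°  ·
  (1,2): δ = 145.41°  ·
  (1,3): δ = 97.89°  ·
  (1,4): δ = 50.83°  ·
  (1,5): δ = 21.16°  ✓
  (2,3): δ = 132.47°  ·
  (2,4): δ = 85.41°  ·
  (2,5): δ = 13.43°  ✓
  (3,4): δ = 132.94°  ·
  (3,5): δ = 60.95°  ·
  (4,5): δ = 108.01°  ·
antipodal pairs: 3

count = 3; pairs: (0,4), (1,5), (2,5)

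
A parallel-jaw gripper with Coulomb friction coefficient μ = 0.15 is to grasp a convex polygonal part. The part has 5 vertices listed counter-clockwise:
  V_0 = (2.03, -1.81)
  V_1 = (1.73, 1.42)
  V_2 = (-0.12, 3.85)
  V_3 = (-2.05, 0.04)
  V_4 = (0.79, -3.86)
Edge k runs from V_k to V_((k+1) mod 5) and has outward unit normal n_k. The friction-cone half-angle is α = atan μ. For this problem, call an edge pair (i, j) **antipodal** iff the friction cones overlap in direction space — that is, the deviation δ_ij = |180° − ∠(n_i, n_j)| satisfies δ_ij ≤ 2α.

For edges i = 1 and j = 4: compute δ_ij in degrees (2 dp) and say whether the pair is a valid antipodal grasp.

δ = 111.55°, invalid

α = atan 0.15 = 8.53°;  2α = 17.06°
edge 1: e_1 = (-1.85, +2.43);  n_1 = (+0.7957, +0.6057)
edge 4: e_4 = (+1.24, +2.05);  n_4 = (+0.8556, -0.5176)
∠(n_1, n_4) = 68.45°
δ = |180° − 68.45°| = 111.55°
111.55° > 2α = 17.06°  →  invalid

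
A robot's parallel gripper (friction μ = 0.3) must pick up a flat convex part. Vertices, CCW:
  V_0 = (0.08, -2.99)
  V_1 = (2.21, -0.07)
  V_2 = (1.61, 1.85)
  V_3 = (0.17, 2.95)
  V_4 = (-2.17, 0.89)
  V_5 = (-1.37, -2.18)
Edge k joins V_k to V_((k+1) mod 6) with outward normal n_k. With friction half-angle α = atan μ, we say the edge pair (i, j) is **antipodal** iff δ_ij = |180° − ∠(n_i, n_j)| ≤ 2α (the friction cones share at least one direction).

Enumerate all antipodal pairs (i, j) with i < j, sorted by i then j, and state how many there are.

count = 3; pairs: (0,3), (1,4), (2,5)

α = atan 0.3 = 16.70°;  2α = 33.40°
n_0 = (+0.8079, -0.5893)
n_1 = (+0.9545, +0.2983)
n_2 = (+0.6070, +0.7947)
n_3 = (-0.6608, +0.7506)
n_4 = (-0.9677, -0.2522)
n_5 = (-0.4877, -0.8730)
  (0,1): δ = 126.54°  ·
  (0,2): δ = 91.27°  ·
  (0,3): δ = 12.53°  ✓
  (0,4): δ = 50.71°  ·
  (0,5): δ = 96.92°  ·
  (1,2): δ = 144.73°  ·
  (1,3): δ = 66.00°  ·
  (1,4): δ = 2.75°  ✓
  (1,5): δ = 43.46°  ·
  (2,3): δ = 101.27°  ·
  (2,4): δ = 38.02°  ·
  (2,5): δ = 8.19°  ✓
  (3,4): δ = 116.75°  ·
  (3,5): δ = 70.55°  ·
  (4,5): δ = 133.79°  ·
antipodal pairs: 3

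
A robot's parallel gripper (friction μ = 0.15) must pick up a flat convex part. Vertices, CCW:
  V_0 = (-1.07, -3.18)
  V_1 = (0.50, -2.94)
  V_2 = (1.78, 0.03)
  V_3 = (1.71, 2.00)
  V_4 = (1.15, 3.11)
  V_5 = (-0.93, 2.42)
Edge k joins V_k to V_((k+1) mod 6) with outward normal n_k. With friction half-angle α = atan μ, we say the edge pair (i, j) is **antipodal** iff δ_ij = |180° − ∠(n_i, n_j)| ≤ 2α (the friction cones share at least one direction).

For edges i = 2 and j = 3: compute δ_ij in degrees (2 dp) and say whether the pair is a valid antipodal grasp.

α = atan 0.15 = 8.53°;  2α = 17.06°
edge 2: e_2 = (-0.07, +1.97);  n_2 = (+0.9994, +0.0355)
edge 3: e_3 = (-0.56, +1.11);  n_3 = (+0.8928, +0.4504)
∠(n_2, n_3) = 24.74°
δ = |180° − 24.74°| = 155.26°
155.26° > 2α = 17.06°  →  invalid

δ = 155.26°, invalid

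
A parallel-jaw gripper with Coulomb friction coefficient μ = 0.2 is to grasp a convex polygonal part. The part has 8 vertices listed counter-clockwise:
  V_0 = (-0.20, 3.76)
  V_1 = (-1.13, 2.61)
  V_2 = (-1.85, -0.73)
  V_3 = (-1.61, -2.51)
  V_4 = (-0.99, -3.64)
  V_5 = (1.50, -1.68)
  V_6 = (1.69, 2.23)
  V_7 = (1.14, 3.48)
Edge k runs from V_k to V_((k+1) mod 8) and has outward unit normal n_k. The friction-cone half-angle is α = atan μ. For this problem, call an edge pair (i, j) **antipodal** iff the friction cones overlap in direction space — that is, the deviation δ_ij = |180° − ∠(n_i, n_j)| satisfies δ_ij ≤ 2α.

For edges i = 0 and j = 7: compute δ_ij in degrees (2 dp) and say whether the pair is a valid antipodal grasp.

δ = 117.16°, invalid

α = atan 0.2 = 11.31°;  2α = 22.62°
edge 0: e_0 = (-0.93, -1.15);  n_0 = (-0.7776, +0.6288)
edge 7: e_7 = (-1.34, +0.28);  n_7 = (+0.2045, +0.9789)
∠(n_0, n_7) = 62.84°
δ = |180° − 62.84°| = 117.16°
117.16° > 2α = 22.62°  →  invalid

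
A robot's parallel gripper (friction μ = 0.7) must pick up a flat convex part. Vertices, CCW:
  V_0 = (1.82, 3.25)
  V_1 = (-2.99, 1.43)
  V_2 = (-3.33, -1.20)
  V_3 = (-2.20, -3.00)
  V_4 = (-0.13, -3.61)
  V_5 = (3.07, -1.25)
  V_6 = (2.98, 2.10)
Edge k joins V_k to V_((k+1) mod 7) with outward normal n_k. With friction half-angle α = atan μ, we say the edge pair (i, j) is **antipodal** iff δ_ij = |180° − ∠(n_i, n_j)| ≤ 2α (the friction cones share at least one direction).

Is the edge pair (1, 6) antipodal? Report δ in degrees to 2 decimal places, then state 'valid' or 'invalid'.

δ = 52.61°, valid

α = atan 0.7 = 34.99°;  2α = 69.98°
edge 1: e_1 = (-0.34, -2.63);  n_1 = (-0.9917, +0.1282)
edge 6: e_6 = (-1.16, +1.15);  n_6 = (+0.7040, +0.7102)
∠(n_1, n_6) = 127.39°
δ = |180° − 127.39°| = 52.61°
52.61° ≤ 2α = 69.98°  →  valid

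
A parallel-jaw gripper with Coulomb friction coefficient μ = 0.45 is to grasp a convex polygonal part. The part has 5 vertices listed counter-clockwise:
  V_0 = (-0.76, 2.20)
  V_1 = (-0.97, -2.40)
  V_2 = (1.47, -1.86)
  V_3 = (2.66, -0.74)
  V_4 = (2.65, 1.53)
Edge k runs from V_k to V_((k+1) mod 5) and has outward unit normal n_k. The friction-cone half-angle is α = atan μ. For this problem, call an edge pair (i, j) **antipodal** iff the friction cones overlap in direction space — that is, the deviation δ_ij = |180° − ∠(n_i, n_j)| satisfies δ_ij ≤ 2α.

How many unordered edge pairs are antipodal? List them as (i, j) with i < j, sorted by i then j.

α = atan 0.45 = 24.23°;  2α = 48.46°
n_0 = (-0.9990, +0.0456)
n_1 = (+0.2161, -0.9764)
n_2 = (+0.6854, -0.7282)
n_3 = (+1.0000, +0.0044)
n_4 = (+0.1928, +0.9812)
  (0,1): δ = 74.91°  ·
  (0,2): δ = 44.12°  ✓
  (0,3): δ = 2.87°  ✓
  (0,4): δ = 81.50°  ·
  (1,2): δ = 149.21°  ·
  (1,3): δ = 102.23°  ·
  (1,4): δ = 23.60°  ✓
  (2,3): δ = 133.01°  ·
  (2,4): δ = 54.38°  ·
  (3,4): δ = 101.37°  ·
antipodal pairs: 3

count = 3; pairs: (0,2), (0,3), (1,4)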